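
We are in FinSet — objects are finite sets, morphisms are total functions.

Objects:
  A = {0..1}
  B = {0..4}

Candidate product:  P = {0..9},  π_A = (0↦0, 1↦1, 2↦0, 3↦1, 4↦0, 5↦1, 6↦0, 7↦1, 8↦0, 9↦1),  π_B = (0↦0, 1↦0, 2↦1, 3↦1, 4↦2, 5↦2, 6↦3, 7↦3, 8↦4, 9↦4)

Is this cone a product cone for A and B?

|A|·|B| = 2·5 = 10;  |P| = 10
Check the pairing map k ↦ (π_A(k), π_B(k)):
  0 ↦ (0,0)
  1 ↦ (1,0)
  2 ↦ (0,1)
  3 ↦ (1,1)
  4 ↦ (0,2)
  5 ↦ (1,2)
  6 ↦ (0,3)
  7 ↦ (1,3)
  8 ↦ (0,4)
  9 ↦ (1,4)
distinct pairs in image: 10 / 10 needed
  → bijection onto A×B; projections well-typed.

Answer: VALID PRODUCT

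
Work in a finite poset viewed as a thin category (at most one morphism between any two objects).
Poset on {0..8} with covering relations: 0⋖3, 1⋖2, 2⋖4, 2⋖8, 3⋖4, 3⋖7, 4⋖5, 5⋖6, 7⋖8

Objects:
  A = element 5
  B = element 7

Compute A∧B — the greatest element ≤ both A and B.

Answer: A∧B = 3

Derivation:
Common predecessors of 5,7: {0,3}
  0 ≤ 3
  3 ≤ 3
glb = 3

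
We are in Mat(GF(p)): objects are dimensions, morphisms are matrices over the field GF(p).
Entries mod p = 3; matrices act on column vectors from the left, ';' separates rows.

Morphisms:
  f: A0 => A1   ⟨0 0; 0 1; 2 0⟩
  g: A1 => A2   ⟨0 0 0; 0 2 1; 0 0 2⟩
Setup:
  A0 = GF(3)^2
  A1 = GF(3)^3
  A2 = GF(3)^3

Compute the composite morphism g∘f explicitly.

  e0=(1,0) f=>(0,0,2) g=>(0,2,1)
  e1=(0,1) f=>(0,1,0) g=>(0,2,0)
⟦path⟧: ⟨0 0; 2 2; 1 0⟩

Answer: ⟨0 0; 2 2; 1 0⟩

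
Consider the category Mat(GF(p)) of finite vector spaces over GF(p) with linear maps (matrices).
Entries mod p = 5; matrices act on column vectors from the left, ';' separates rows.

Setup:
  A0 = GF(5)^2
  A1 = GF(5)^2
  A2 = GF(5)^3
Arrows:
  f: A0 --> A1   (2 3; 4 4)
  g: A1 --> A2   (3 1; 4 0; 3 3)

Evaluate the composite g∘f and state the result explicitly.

  e0=⟨1,0⟩ f-->⟨2,4⟩ g-->⟨0,3,3⟩
  e1=⟨0,1⟩ f-->⟨3,4⟩ g-->⟨3,2,1⟩
composite: (0 3; 3 2; 3 1)

Answer: (0 3; 3 2; 3 1)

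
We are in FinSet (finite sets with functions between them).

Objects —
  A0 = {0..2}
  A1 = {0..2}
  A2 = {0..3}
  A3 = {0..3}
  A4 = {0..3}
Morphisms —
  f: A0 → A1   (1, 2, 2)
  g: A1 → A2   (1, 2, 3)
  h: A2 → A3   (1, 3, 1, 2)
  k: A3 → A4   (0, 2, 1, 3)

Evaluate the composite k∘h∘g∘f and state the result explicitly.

Answer: (2, 1, 1)

Work:
  0 f→1 g→2 h→1 k→2
  1 f→2 g→3 h→2 k→1
  2 f→2 g→3 h→2 k→1
result: (2, 1, 1)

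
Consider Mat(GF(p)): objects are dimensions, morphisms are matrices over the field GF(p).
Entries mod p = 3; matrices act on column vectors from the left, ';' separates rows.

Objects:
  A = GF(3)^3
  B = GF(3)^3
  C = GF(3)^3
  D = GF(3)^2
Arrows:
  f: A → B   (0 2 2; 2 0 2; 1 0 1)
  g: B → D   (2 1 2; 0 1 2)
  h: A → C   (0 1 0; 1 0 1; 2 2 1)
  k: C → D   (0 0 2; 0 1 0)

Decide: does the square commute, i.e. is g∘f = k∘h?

1) trace f;g:
  e0=[1,0,0] f→[0,2,1] g→[1,1]
  e1=[0,1,0] f→[2,0,0] g→[1,0]
  e2=[0,0,1] f→[2,2,1] g→[2,1]
  result₁ = (1 1 2; 1 0 1)
2) trace h;k:
  e0=[1,0,0] h→[0,1,2] k→[1,1]
  e1=[0,1,0] h→[1,0,2] k→[1,0]
  e2=[0,0,1] h→[0,1,1] k→[2,1]
  result₂ = (1 1 2; 1 0 1)
Equal? equal; square commutes

Answer: COMMUTES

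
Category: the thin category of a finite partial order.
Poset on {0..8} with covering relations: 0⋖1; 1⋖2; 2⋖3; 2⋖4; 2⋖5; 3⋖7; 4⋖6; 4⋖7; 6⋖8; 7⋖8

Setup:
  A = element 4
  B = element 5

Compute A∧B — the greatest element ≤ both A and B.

Lower bounds of A=4 and B=5: {0,1,2}
  0 <= 2
  1 <= 2
  2 <= 2
glb = 2

Answer: A∧B = 2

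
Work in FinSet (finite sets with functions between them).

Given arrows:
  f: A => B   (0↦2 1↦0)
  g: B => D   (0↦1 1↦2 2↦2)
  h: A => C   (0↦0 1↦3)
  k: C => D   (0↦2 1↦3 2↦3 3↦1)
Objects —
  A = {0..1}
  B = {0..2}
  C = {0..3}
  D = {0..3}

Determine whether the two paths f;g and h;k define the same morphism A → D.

Answer: COMMUTES

Derivation:
Path 1 = f;g:
  0 f=>2 g=>2
  1 f=>0 g=>1
  composite₁ = (0↦2 1↦1)
Path 2 = h;k:
  0 h=>0 k=>2
  1 h=>3 k=>1
  composite₂ = (0↦2 1↦1)
Equal? same morphism ✓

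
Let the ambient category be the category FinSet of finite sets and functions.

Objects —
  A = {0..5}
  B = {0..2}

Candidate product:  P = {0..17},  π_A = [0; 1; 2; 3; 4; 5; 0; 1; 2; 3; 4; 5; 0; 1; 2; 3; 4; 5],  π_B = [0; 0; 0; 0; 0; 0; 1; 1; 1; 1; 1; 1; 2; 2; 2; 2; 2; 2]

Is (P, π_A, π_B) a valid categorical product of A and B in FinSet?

|A|·|B| = 6·3 = 18;  |P| = 18
Check the pairing map k ↦ (π_A(k), π_B(k)):
  0 ↦ (0,0)
  1 ↦ (1,0)
  2 ↦ (2,0)
  3 ↦ (3,0)
  4 ↦ (4,0)
  5 ↦ (5,0)
  6 ↦ (0,1)
  7 ↦ (1,1)
  8 ↦ (2,1)
  9 ↦ (3,1)
  10 ↦ (4,1)
  11 ↦ (5,1)
  12 ↦ (0,2)
  13 ↦ (1,2)
  14 ↦ (2,2)
  15 ↦ (3,2)
  16 ↦ (4,2)
  17 ↦ (5,2)
distinct pairs in image: 18 / 18 needed
  → bijection onto A×B; projections well-typed.

Answer: VALID PRODUCT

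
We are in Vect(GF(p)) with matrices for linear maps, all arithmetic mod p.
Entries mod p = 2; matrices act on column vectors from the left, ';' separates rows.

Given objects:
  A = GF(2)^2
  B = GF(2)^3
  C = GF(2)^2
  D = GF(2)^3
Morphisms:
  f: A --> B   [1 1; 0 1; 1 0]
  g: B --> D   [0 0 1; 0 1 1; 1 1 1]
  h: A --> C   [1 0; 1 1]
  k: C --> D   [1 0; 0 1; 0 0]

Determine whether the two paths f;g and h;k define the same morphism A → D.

Answer: COMMUTES

Work:
Along f;g (path 1):
  e0=⟨1,0⟩ f-->⟨1,0,1⟩ g-->⟨1,1,0⟩
  e1=⟨0,1⟩ f-->⟨1,1,0⟩ g-->⟨0,1,0⟩
  result₁ = [1 0; 1 1; 0 0]
Along h;k (path 2):
  e0=⟨1,0⟩ h-->⟨1,1⟩ k-->⟨1,1,0⟩
  e1=⟨0,1⟩ h-->⟨0,1⟩ k-->⟨0,1,0⟩
  result₂ = [1 0; 1 1; 0 0]
Equal? YES — commutes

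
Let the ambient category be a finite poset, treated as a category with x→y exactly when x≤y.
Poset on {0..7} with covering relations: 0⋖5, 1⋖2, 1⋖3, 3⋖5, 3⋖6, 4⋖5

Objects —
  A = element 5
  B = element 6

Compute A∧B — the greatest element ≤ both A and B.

Answer: A∧B = 3

Work:
Common predecessors of 5,6: {1,3}
  1 ⊑ 3
  3 ⊑ 3
glb = 3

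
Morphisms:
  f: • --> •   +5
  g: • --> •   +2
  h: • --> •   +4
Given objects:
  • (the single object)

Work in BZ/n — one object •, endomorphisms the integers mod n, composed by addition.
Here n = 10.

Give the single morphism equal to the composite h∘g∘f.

Answer: +1

Trace:
  0 +5≡5 +2≡7 +4≡1  (mod 10)
composite: +1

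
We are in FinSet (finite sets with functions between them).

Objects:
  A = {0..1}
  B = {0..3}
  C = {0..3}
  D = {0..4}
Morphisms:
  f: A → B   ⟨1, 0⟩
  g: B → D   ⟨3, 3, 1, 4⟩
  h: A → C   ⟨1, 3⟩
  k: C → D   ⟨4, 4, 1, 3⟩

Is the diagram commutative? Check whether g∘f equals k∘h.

Answer: DOES NOT COMMUTE

Trace:
Path 1 = f;g:
  0 f→1 g→3
  1 f→0 g→3
  ⟦path⟧₁ = ⟨3, 3⟩
Path 2 = h;k:
  0 h→1 k→4
  1 h→3 k→3
  ⟦path⟧₂ = ⟨4, 3⟩
Equal? NO — does not commute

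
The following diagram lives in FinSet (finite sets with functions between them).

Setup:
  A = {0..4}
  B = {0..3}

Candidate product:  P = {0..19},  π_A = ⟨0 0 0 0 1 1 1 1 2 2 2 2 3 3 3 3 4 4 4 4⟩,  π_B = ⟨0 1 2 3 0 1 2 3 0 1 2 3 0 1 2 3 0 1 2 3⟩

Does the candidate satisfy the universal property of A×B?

Answer: VALID PRODUCT

Work:
|A|·|B| = 5·4 = 20;  |P| = 20
Check the pairing map k ↦ (π_A(k), π_B(k)):
  0 : (0,0)
  1 : (0,1)
  2 : (0,2)
  3 : (0,3)
  4 : (1,0)
  5 : (1,1)
  6 : (1,2)
  7 : (1,3)
  8 : (2,0)
  9 : (2,1)
  10 : (2,2)
  11 : (2,3)
  12 : (3,0)
  13 : (3,1)
  14 : (3,2)
  15 : (3,3)
  16 : (4,0)
  17 : (4,1)
  18 : (4,2)
  19 : (4,3)
distinct pairs in image: 20 / 20 needed
  → bijection onto A×B; projections well-typed.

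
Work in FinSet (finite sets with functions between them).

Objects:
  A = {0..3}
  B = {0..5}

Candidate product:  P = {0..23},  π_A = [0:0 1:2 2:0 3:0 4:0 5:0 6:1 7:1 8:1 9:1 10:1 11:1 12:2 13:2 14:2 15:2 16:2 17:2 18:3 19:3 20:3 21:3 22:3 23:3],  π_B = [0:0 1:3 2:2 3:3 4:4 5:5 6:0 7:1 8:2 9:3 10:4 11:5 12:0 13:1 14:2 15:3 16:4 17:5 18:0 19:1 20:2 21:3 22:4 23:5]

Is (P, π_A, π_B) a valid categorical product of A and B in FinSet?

|A|·|B| = 4·6 = 24;  |P| = 24
Check the pairing map k ↦ (π_A(k), π_B(k)):
  0 : (0,0)
  1 : (2,3)
  2 : (0,2)
  3 : (0,3)
  4 : (0,4)
  5 : (0,5)
  6 : (1,0)
  7 : (1,1)
  8 : (1,2)
  9 : (1,3)
  10 : (1,4)
  11 : (1,5)
  12 : (2,0)
  13 : (2,1)
  14 : (2,2)
  15 : (2,3)  ✗ repeats pair of k=1
  16 : (2,4)
  17 : (2,5)
  18 : (3,0)
  19 : (3,1)
  20 : (3,2)
  21 : (3,3)
  22 : (3,4)
  23 : (3,5)
distinct pairs in image: 23 / 24 needed
  → (2,3) hit at k=1 and k=15

Answer: NOT A VALID PRODUCT — duplicate pair at indices 15,1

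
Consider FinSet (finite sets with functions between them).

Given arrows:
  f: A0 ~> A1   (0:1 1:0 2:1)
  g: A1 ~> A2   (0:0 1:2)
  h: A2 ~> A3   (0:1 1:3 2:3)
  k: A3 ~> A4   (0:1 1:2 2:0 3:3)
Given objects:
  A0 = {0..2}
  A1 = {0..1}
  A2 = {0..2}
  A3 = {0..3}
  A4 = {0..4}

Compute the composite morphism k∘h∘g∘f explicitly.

Answer: (0:3 1:2 2:3)

Trace:
  0 f~>1 g~>2 h~>3 k~>3
  1 f~>0 g~>0 h~>1 k~>2
  2 f~>1 g~>2 h~>3 k~>3
composite: (0:3 1:2 2:3)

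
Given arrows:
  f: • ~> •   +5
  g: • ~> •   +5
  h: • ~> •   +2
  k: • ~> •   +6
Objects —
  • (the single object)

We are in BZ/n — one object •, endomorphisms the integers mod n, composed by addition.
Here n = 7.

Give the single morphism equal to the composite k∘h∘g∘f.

  0 +5≡5 +5≡3 +2≡5 +6≡4  (mod 7)
⟦path⟧: +4

Answer: +4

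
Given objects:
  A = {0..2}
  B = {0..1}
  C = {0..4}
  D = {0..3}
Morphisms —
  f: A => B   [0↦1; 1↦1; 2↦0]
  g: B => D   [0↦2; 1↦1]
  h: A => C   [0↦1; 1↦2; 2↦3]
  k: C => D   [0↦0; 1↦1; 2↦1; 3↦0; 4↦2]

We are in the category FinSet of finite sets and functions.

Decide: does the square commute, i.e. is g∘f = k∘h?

Path 1 = f;g:
  0 f=>1 g=>1
  1 f=>1 g=>1
  2 f=>0 g=>2
  result₁ = [0↦1; 1↦1; 2↦2]
Path 2 = h;k:
  0 h=>1 k=>1
  1 h=>2 k=>1
  2 h=>3 k=>0
  result₂ = [0↦1; 1↦1; 2↦0]
Equal? distinct morphisms ✗

Answer: DOES NOT COMMUTE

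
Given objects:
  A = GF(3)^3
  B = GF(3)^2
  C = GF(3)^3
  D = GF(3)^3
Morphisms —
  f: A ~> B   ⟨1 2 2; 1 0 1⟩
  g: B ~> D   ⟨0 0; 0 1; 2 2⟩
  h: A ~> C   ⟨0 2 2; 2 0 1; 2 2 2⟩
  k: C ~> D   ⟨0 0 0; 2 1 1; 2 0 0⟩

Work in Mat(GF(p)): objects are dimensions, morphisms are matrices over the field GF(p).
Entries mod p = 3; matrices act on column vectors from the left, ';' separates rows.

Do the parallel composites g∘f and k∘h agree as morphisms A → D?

Answer: DOES NOT COMMUTE

Trace:
Along f;g (path 1):
  e0=(1,0,0) f~>(1,1) g~>(0,1,1)
  e1=(0,1,0) f~>(2,0) g~>(0,0,1)
  e2=(0,0,1) f~>(2,1) g~>(0,1,0)
  result₁ = ⟨0 0 0; 1 0 1; 1 1 0⟩
Along h;k (path 2):
  e0=(1,0,0) h~>(0,2,2) k~>(0,1,0)
  e1=(0,1,0) h~>(2,0,2) k~>(0,0,1)
  e2=(0,0,1) h~>(2,1,2) k~>(0,1,1)
  result₂ = ⟨0 0 0; 1 0 1; 0 1 1⟩
Equal? differ; not commutative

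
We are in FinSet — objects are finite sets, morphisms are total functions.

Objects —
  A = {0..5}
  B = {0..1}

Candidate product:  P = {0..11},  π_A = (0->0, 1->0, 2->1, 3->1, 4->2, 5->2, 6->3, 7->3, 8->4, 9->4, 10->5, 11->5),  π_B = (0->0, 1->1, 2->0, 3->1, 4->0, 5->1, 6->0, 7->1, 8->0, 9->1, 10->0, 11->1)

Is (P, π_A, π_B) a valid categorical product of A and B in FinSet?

|A|·|B| = 6·2 = 12;  |P| = 12
Check the pairing map k ↦ (π_A(k), π_B(k)):
  0 -> (0,0)
  1 -> (0,1)
  2 -> (1,0)
  3 -> (1,1)
  4 -> (2,0)
  5 -> (2,1)
  6 -> (3,0)
  7 -> (3,1)
  8 -> (4,0)
  9 -> (4,1)
  10 -> (5,0)
  11 -> (5,1)
distinct pairs in image: 12 / 12 needed
  → bijection onto A×B; projections well-typed.

Answer: VALID PRODUCT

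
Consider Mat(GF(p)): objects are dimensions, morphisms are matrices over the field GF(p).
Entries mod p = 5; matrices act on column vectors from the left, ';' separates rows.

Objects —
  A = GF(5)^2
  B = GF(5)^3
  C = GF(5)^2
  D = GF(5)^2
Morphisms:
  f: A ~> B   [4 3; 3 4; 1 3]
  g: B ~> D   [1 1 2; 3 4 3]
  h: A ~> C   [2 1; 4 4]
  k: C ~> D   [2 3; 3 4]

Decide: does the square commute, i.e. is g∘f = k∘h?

1) trace f;g:
  e0=(1,0) f~>(4,3,1) g~>(4,2)
  e1=(0,1) f~>(3,4,3) g~>(3,4)
  ⟦path⟧₁ = [4 3; 2 4]
2) trace h;k:
  e0=(1,0) h~>(2,4) k~>(1,2)
  e1=(0,1) h~>(1,4) k~>(4,4)
  ⟦path⟧₂ = [1 4; 2 4]
Equal? distinct morphisms ✗

Answer: DOES NOT COMMUTE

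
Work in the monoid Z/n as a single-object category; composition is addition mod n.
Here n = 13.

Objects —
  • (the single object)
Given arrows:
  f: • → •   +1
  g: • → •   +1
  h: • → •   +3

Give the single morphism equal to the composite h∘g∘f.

  0 +1≡1 +1≡2 +3≡5  (mod 13)
⟦path⟧: +5

Answer: +5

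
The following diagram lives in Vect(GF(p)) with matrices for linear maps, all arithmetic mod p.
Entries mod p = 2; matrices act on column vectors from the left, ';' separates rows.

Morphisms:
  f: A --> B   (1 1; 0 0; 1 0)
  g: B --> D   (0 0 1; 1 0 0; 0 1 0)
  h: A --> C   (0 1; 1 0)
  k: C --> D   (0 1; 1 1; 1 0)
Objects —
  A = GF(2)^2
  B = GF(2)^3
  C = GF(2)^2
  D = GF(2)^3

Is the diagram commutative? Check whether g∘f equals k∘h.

1) trace f;g:
  e0=[1,0] f-->[1,0,1] g-->[1,1,0]
  e1=[0,1] f-->[1,0,0] g-->[0,1,0]
  ⟦path⟧₁ = (1 0; 1 1; 0 0)
2) trace h;k:
  e0=[1,0] h-->[0,1] k-->[1,1,0]
  e1=[0,1] h-->[1,0] k-->[0,1,1]
  ⟦path⟧₂ = (1 0; 1 1; 0 1)
Equal? distinct morphisms ✗

Answer: DOES NOT COMMUTE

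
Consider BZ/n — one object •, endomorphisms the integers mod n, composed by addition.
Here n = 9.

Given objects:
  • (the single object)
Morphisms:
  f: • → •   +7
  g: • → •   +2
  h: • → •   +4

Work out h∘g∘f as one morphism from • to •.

  0 +7≡7 +2≡0 +4≡4  (mod 9)
⟦path⟧: +4

Answer: +4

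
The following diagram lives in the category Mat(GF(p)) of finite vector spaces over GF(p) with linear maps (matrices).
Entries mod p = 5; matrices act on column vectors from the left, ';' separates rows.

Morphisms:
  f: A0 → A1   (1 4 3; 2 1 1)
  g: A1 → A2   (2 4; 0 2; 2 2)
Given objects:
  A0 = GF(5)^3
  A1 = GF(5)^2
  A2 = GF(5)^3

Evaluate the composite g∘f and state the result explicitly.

Answer: (0 2 0; 4 2 2; 1 0 3)

Trace:
  e0=⟨1,0,0⟩ f→⟨1,2⟩ g→⟨0,4,1⟩
  e1=⟨0,1,0⟩ f→⟨4,1⟩ g→⟨2,2,0⟩
  e2=⟨0,0,1⟩ f→⟨3,1⟩ g→⟨0,2,3⟩
⟦path⟧: (0 2 0; 4 2 2; 1 0 3)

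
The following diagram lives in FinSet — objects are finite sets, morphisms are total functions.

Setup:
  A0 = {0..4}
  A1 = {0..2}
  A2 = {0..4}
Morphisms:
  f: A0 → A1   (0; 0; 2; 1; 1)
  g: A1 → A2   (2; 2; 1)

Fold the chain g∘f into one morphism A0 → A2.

  0 f→0 g→2
  1 f→0 g→2
  2 f→2 g→1
  3 f→1 g→2
  4 f→1 g→2
⟦path⟧: (2; 2; 1; 2; 2)

Answer: (2; 2; 1; 2; 2)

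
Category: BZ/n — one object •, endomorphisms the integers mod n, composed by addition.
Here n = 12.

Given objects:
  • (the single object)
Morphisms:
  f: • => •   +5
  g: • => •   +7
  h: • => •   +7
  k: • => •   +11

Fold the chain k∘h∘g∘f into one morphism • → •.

  0 +5≡5 +7≡0 +7≡7 +11≡6  (mod 12)
result: +6

Answer: +6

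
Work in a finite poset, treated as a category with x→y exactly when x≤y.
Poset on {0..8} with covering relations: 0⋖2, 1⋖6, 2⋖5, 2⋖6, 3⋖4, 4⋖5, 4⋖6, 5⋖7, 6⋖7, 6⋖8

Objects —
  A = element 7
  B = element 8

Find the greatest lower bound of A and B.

Answer: A∧B = 6

Derivation:
{x : x<=A ∧ x<=B} = {0,1,2,3,4,6}  (A=7, B=8)
  0 <= 6
  1 <= 6
  2 <= 6
  3 <= 6
  4 <= 6
  6 <= 6
glb = 6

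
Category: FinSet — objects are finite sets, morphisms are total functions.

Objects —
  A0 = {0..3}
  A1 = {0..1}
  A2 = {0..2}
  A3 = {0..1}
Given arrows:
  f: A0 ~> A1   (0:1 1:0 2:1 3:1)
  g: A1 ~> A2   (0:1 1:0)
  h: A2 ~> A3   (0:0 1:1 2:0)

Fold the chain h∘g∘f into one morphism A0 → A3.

  0 f~>1 g~>0 h~>0
  1 f~>0 g~>1 h~>1
  2 f~>1 g~>0 h~>0
  3 f~>1 g~>0 h~>0
result: (0:0 1:1 2:0 3:0)

Answer: (0:0 1:1 2:0 3:0)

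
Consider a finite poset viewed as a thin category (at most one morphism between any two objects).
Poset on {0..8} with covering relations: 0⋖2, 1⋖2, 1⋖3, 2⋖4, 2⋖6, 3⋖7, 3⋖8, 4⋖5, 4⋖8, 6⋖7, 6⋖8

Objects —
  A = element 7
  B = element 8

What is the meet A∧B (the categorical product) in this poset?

{x : x⊑A ∧ x⊑B} = {0,1,2,3,6}  (A=7, B=8)
  maximal lower bounds 3 and 6 are incomparable: neither 3⊑6 nor 6⊑3
→ no greatest lower bound exists

Answer: NO MEET EXISTS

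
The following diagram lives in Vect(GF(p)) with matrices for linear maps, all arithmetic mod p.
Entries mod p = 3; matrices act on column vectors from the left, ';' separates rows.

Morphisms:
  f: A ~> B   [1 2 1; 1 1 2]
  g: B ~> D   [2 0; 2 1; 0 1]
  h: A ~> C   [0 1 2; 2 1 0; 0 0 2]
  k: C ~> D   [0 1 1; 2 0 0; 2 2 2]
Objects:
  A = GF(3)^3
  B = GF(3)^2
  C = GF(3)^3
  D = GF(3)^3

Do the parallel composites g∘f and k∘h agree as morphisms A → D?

Along f;g (path 1):
  e0=(1,0,0) f~>(1,1) g~>(2,0,1)
  e1=(0,1,0) f~>(2,1) g~>(1,2,1)
  e2=(0,0,1) f~>(1,2) g~>(2,1,2)
  ⟦path⟧₁ = [2 1 2; 0 2 1; 1 1 2]
Along h;k (path 2):
  e0=(1,0,0) h~>(0,2,0) k~>(2,0,1)
  e1=(0,1,0) h~>(1,1,0) k~>(1,2,1)
  e2=(0,0,1) h~>(2,0,2) k~>(2,1,2)
  ⟦path⟧₂ = [2 1 2; 0 2 1; 1 1 2]
Equal? same morphism ✓

Answer: COMMUTES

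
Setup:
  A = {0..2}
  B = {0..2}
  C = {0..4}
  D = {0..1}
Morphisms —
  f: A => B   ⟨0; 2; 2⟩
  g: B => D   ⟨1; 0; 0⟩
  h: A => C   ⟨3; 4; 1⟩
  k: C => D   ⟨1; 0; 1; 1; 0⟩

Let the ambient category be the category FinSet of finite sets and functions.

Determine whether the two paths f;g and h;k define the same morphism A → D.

1) trace f;g:
  0 f=>0 g=>1
  1 f=>2 g=>0
  2 f=>2 g=>0
  result₁ = ⟨1; 0; 0⟩
2) trace h;k:
  0 h=>3 k=>1
  1 h=>4 k=>0
  2 h=>1 k=>0
  result₂ = ⟨1; 0; 0⟩
Equal? same morphism ✓

Answer: COMMUTES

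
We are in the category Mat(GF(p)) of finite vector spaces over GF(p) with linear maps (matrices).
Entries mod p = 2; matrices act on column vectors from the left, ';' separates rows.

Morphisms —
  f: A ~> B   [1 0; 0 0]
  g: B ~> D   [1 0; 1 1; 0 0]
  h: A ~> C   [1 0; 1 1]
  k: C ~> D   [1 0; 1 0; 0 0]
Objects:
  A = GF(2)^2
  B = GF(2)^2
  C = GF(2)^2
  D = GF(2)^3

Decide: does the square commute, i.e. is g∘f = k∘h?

Along f;g (path 1):
  e0=(1,0) f~>(1,0) g~>(1,1,0)
  e1=(0,1) f~>(0,0) g~>(0,0,0)
  composite₁ = [1 0; 1 0; 0 0]
Along h;k (path 2):
  e0=(1,0) h~>(1,1) k~>(1,1,0)
  e1=(0,1) h~>(0,1) k~>(0,0,0)
  composite₂ = [1 0; 1 0; 0 0]
Equal? same morphism ✓

Answer: COMMUTES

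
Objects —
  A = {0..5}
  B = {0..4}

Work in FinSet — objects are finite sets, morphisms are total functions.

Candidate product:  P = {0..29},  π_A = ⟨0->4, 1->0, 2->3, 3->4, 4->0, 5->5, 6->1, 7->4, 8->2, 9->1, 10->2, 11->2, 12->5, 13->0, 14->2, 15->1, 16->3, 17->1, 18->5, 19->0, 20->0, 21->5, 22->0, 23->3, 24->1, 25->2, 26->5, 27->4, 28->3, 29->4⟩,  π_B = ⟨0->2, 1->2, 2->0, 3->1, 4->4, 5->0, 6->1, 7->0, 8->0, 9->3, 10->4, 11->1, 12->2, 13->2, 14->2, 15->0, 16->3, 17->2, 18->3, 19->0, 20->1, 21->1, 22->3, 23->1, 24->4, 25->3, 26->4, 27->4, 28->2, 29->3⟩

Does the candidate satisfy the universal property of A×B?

Answer: NOT A VALID PRODUCT — duplicate pair at indices 13,1

Derivation:
|A|·|B| = 6·5 = 30;  |P| = 30
Check the pairing map k ↦ (π_A(k), π_B(k)):
  0 -> (4,2)
  1 -> (0,2)
  2 -> (3,0)
  3 -> (4,1)
  4 -> (0,4)
  5 -> (5,0)
  6 -> (1,1)
  7 -> (4,0)
  8 -> (2,0)
  9 -> (1,3)
  10 -> (2,4)
  11 -> (2,1)
  12 -> (5,2)
  13 -> (0,2)  ✗ repeats pair of k=1
  14 -> (2,2)
  15 -> (1,0)
  16 -> (3,3)
  17 -> (1,2)
  18 -> (5,3)
  19 -> (0,0)
  20 -> (0,1)
  21 -> (5,1)
  22 -> (0,3)
  23 -> (3,1)
  24 -> (1,4)
  25 -> (2,3)
  26 -> (5,4)
  27 -> (4,4)
  28 -> (3,2)
  29 -> (4,3)
distinct pairs in image: 29 / 30 needed
  → (0,2) hit at k=1 and k=13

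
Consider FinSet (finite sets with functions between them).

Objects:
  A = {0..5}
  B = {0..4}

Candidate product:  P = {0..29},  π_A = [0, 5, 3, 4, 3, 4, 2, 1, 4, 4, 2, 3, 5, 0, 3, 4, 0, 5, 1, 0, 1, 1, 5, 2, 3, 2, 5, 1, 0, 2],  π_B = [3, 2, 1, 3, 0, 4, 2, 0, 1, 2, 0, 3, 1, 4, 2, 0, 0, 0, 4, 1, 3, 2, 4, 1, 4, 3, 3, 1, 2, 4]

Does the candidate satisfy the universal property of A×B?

Answer: VALID PRODUCT

Work:
|A|·|B| = 6·5 = 30;  |P| = 30
Check the pairing map k ↦ (π_A(k), π_B(k)):
  0 -> (0,3)
  1 -> (5,2)
  2 -> (3,1)
  3 -> (4,3)
  4 -> (3,0)
  5 -> (4,4)
  6 -> (2,2)
  7 -> (1,0)
  8 -> (4,1)
  9 -> (4,2)
  10 -> (2,0)
  11 -> (3,3)
  12 -> (5,1)
  13 -> (0,4)
  14 -> (3,2)
  15 -> (4,0)
  16 -> (0,0)
  17 -> (5,0)
  18 -> (1,4)
  19 -> (0,1)
  20 -> (1,3)
  21 -> (1,2)
  22 -> (5,4)
  23 -> (2,1)
  24 -> (3,4)
  25 -> (2,3)
  26 -> (5,3)
  27 -> (1,1)
  28 -> (0,2)
  29 -> (2,4)
distinct pairs in image: 30 / 30 needed
  → bijection onto A×B; projections well-typed.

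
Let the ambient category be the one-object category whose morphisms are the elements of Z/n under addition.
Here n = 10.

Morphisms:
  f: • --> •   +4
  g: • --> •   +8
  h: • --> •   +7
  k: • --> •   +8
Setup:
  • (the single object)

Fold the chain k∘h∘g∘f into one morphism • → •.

Answer: +7

Trace:
  0 +4≡4 +8≡2 +7≡9 +8≡7  (mod 10)
⟦path⟧: +7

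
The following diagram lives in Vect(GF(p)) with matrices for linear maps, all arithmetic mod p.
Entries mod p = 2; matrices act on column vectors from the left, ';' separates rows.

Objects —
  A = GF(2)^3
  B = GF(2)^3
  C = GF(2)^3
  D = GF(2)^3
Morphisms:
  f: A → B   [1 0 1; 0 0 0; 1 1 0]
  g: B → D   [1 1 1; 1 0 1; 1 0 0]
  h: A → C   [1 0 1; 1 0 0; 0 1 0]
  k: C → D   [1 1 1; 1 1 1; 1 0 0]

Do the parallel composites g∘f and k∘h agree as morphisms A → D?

Answer: COMMUTES

Work:
Along f;g (path 1):
  e0=[1,0,0] f→[1,0,1] g→[0,0,1]
  e1=[0,1,0] f→[0,0,1] g→[1,1,0]
  e2=[0,0,1] f→[1,0,0] g→[1,1,1]
  ⟦path⟧₁ = [0 1 1; 0 1 1; 1 0 1]
Along h;k (path 2):
  e0=[1,0,0] h→[1,1,0] k→[0,0,1]
  e1=[0,1,0] h→[0,0,1] k→[1,1,0]
  e2=[0,0,1] h→[1,0,0] k→[1,1,1]
  ⟦path⟧₂ = [0 1 1; 0 1 1; 1 0 1]
Equal? same morphism ✓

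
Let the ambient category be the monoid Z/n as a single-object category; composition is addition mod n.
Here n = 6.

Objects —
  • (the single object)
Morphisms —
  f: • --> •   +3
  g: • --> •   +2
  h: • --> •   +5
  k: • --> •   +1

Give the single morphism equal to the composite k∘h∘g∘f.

Answer: +5

Trace:
  0 +3≡3 +2≡5 +5≡4 +1≡5  (mod 6)
result: +5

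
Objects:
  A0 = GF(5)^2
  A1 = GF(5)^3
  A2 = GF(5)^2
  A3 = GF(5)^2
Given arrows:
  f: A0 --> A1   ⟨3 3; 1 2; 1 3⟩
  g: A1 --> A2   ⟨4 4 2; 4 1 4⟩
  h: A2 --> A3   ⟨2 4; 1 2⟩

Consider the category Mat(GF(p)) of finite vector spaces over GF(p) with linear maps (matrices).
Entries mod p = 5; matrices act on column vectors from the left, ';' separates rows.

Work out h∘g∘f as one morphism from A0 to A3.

  e0=[1,0] f-->[3,1,1] g-->[3,2] h-->[4,2]
  e1=[0,1] f-->[3,2,3] g-->[1,1] h-->[1,3]
composite: ⟨4 1; 2 3⟩

Answer: ⟨4 1; 2 3⟩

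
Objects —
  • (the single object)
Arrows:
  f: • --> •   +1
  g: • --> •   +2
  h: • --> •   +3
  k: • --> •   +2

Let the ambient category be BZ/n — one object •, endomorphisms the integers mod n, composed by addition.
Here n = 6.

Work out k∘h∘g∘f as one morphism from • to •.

  0 +1≡1 +2≡3 +3≡0 +2≡2  (mod 6)
⟦path⟧: +2

Answer: +2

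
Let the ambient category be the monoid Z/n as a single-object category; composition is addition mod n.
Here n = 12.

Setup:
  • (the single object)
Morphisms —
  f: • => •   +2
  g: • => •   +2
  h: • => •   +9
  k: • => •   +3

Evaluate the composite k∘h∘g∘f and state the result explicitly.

  0 +2≡2 +2≡4 +9≡1 +3≡4  (mod 12)
composite: +4

Answer: +4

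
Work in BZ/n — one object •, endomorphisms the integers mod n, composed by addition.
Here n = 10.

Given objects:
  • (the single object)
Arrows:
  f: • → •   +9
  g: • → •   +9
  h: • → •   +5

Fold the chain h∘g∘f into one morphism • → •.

  0 +9≡9 +9≡8 +5≡3  (mod 10)
result: +3

Answer: +3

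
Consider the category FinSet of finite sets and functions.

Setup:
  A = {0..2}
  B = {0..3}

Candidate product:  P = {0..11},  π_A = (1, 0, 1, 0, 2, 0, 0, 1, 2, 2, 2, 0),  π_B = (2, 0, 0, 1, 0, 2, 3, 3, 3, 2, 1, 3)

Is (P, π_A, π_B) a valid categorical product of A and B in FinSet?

|A|·|B| = 3·4 = 12;  |P| = 12
Check the pairing map k ↦ (π_A(k), π_B(k)):
  0 -> (1,2)
  1 -> (0,0)
  2 -> (1,0)
  3 -> (0,1)
  4 -> (2,0)
  5 -> (0,2)
  6 -> (0,3)
  7 -> (1,3)
  8 -> (2,3)
  9 -> (2,2)
  10 -> (2,1)
  11 -> (0,3)  ✗ repeats pair of k=6
distinct pairs in image: 11 / 12 needed
  → (0,3) hit at k=6 and k=11

Answer: NOT A VALID PRODUCT — duplicate pair at indices 11,6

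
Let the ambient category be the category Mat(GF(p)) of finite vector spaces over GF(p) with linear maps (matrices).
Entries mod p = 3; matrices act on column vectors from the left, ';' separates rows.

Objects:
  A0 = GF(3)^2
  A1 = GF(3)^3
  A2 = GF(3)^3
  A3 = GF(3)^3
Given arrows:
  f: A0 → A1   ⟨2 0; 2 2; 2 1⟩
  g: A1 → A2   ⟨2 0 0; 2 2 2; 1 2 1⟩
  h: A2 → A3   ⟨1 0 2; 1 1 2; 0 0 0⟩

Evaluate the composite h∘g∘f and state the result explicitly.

  e0=[1,0] f→[2,2,2] g→[1,0,2] h→[2,2,0]
  e1=[0,1] f→[0,2,1] g→[0,0,2] h→[1,1,0]
⟦path⟧: ⟨2 1; 2 1; 0 0⟩

Answer: ⟨2 1; 2 1; 0 0⟩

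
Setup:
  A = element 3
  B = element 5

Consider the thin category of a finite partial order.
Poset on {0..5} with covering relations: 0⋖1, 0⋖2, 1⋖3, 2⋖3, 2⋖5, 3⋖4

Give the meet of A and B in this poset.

Answer: A∧B = 2

Trace:
Lower bounds of A=3 and B=5: {0,2}
  0 ⊑ 2
  2 ⊑ 2
glb = 2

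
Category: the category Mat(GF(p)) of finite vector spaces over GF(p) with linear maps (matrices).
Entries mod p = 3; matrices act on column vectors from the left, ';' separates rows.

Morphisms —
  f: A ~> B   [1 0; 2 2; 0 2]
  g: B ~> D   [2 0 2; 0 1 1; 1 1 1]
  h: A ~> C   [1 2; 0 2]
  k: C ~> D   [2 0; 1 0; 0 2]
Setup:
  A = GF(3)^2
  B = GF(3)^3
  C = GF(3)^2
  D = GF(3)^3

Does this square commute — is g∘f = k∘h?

Along f;g (path 1):
  e0=⟨1,0⟩ f~>⟨1,2,0⟩ g~>⟨2,2,0⟩
  e1=⟨0,1⟩ f~>⟨0,2,2⟩ g~>⟨1,1,1⟩
  result₁ = [2 1; 2 1; 0 1]
Along h;k (path 2):
  e0=⟨1,0⟩ h~>⟨1,0⟩ k~>⟨2,1,0⟩
  e1=⟨0,1⟩ h~>⟨2,2⟩ k~>⟨1,2,1⟩
  result₂ = [2 1; 1 2; 0 1]
Equal? distinct morphisms ✗

Answer: DOES NOT COMMUTE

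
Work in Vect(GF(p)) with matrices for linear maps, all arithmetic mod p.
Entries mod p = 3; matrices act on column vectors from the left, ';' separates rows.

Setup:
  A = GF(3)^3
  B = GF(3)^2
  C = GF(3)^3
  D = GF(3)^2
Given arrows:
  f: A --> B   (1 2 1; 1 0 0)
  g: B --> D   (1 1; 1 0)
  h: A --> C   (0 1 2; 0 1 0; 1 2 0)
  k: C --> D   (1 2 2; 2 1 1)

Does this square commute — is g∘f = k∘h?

Along f;g (path 1):
  e0=⟨1,0,0⟩ f-->⟨1,1⟩ g-->⟨2,1⟩
  e1=⟨0,1,0⟩ f-->⟨2,0⟩ g-->⟨2,2⟩
  e2=⟨0,0,1⟩ f-->⟨1,0⟩ g-->⟨1,1⟩
  result₁ = (2 2 1; 1 2 1)
Along h;k (path 2):
  e0=⟨1,0,0⟩ h-->⟨0,0,1⟩ k-->⟨2,1⟩
  e1=⟨0,1,0⟩ h-->⟨1,1,2⟩ k-->⟨1,2⟩
  e2=⟨0,0,1⟩ h-->⟨2,0,0⟩ k-->⟨2,1⟩
  result₂ = (2 1 2; 1 2 1)
Equal? differ; not commutative

Answer: DOES NOT COMMUTE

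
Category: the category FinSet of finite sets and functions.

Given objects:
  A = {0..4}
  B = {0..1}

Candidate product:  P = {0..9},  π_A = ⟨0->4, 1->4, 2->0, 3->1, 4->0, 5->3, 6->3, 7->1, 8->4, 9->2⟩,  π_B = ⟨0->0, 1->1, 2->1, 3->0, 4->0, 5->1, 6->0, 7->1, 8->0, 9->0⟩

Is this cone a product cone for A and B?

|A|·|B| = 5·2 = 10;  |P| = 10
Check the pairing map k ↦ (π_A(k), π_B(k)):
  0 -> (4,0)
  1 -> (4,1)
  2 -> (0,1)
  3 -> (1,0)
  4 -> (0,0)
  5 -> (3,1)
  6 -> (3,0)
  7 -> (1,1)
  8 -> (4,0)  ✗ repeats pair of k=0
  9 -> (2,0)
distinct pairs in image: 9 / 10 needed
  → (4,0) hit at k=0 and k=8

Answer: NOT A VALID PRODUCT — duplicate pair at indices 8,0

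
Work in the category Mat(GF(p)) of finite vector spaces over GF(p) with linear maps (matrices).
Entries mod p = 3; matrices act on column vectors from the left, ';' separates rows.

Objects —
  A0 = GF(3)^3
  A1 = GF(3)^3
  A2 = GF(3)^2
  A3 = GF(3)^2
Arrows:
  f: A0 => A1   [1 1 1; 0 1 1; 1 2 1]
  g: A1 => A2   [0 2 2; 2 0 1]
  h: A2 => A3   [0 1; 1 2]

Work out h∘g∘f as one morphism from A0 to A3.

Answer: [0 1 0; 2 2 1]

Work:
  e0=[1,0,0] f=>[1,0,1] g=>[2,0] h=>[0,2]
  e1=[0,1,0] f=>[1,1,2] g=>[0,1] h=>[1,2]
  e2=[0,0,1] f=>[1,1,1] g=>[1,0] h=>[0,1]
⟦path⟧: [0 1 0; 2 2 1]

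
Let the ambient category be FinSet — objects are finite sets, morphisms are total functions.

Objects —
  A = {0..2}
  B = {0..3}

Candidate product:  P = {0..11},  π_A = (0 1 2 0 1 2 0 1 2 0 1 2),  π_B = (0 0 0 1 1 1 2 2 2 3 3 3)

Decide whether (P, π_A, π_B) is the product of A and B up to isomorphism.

Answer: VALID PRODUCT

Derivation:
|A|·|B| = 3·4 = 12;  |P| = 12
Check the pairing map k ↦ (π_A(k), π_B(k)):
  0 ↦ (0,0)
  1 ↦ (1,0)
  2 ↦ (2,0)
  3 ↦ (0,1)
  4 ↦ (1,1)
  5 ↦ (2,1)
  6 ↦ (0,2)
  7 ↦ (1,2)
  8 ↦ (2,2)
  9 ↦ (0,3)
  10 ↦ (1,3)
  11 ↦ (2,3)
distinct pairs in image: 12 / 12 needed
  → bijection onto A×B; projections well-typed.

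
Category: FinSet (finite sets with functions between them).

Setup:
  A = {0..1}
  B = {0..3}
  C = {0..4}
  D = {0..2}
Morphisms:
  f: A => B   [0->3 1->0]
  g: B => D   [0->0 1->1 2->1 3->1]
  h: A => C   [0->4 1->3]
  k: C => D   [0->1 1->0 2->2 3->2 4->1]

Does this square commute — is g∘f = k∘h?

Answer: DOES NOT COMMUTE

Trace:
Path 1 = f;g:
  0 f=>3 g=>1
  1 f=>0 g=>0
  composite₁ = [0->1 1->0]
Path 2 = h;k:
  0 h=>4 k=>1
  1 h=>3 k=>2
  composite₂ = [0->1 1->2]
Equal? distinct morphisms ✗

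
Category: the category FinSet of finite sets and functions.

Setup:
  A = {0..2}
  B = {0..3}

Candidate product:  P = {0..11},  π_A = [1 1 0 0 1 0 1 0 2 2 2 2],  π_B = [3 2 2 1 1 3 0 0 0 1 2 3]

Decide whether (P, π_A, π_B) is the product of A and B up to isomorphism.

Answer: VALID PRODUCT

Trace:
|A|·|B| = 3·4 = 12;  |P| = 12
Check the pairing map k ↦ (π_A(k), π_B(k)):
  0 -> (1,3)
  1 -> (1,2)
  2 -> (0,2)
  3 -> (0,1)
  4 -> (1,1)
  5 -> (0,3)
  6 -> (1,0)
  7 -> (0,0)
  8 -> (2,0)
  9 -> (2,1)
  10 -> (2,2)
  11 -> (2,3)
distinct pairs in image: 12 / 12 needed
  → bijection onto A×B; projections well-typed.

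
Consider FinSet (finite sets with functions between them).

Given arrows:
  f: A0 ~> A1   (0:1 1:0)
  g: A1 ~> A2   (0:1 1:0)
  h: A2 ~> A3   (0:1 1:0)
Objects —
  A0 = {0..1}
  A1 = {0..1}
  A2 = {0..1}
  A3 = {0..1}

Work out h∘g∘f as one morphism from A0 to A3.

  0 f~>1 g~>0 h~>1
  1 f~>0 g~>1 h~>0
⟦path⟧: (0:1 1:0)

Answer: (0:1 1:0)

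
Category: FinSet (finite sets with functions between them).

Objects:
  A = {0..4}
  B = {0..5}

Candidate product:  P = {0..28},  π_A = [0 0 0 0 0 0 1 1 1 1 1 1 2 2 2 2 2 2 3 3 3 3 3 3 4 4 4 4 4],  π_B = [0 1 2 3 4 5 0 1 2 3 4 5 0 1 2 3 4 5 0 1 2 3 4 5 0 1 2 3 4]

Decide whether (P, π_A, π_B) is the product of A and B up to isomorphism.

|A|·|B| = 5·6 = 30;  |P| = 29
  → cardinalities differ; no bijection possible.

Answer: NOT A VALID PRODUCT — |P|=29 ≠ |A|·|B|=30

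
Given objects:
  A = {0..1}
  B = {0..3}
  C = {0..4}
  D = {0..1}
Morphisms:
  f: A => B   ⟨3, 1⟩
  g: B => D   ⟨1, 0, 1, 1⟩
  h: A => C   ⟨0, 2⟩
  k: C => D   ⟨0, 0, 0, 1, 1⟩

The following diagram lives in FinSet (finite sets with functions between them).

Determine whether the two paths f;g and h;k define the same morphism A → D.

Answer: DOES NOT COMMUTE

Derivation:
Path 1 = f;g:
  0 f=>3 g=>1
  1 f=>1 g=>0
  composite₁ = ⟨1, 0⟩
Path 2 = h;k:
  0 h=>0 k=>0
  1 h=>2 k=>0
  composite₂ = ⟨0, 0⟩
Equal? distinct morphisms ✗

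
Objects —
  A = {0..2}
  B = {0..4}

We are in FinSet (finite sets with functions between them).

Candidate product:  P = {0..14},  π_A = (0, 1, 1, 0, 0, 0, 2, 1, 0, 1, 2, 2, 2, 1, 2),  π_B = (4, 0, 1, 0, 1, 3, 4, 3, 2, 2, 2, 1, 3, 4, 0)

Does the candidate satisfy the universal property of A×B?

Answer: VALID PRODUCT

Trace:
|A|·|B| = 3·5 = 15;  |P| = 15
Check the pairing map k ↦ (π_A(k), π_B(k)):
  0 : (0,4)
  1 : (1,0)
  2 : (1,1)
  3 : (0,0)
  4 : (0,1)
  5 : (0,3)
  6 : (2,4)
  7 : (1,3)
  8 : (0,2)
  9 : (1,2)
  10 : (2,2)
  11 : (2,1)
  12 : (2,3)
  13 : (1,4)
  14 : (2,0)
distinct pairs in image: 15 / 15 needed
  → bijection onto A×B; projections well-typed.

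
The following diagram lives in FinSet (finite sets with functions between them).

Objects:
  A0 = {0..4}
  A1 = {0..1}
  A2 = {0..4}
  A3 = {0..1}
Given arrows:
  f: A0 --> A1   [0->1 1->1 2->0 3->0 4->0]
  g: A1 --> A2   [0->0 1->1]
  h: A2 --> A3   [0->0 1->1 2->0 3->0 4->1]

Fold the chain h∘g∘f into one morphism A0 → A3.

Answer: [0->1 1->1 2->0 3->0 4->0]

Trace:
  0 f-->1 g-->1 h-->1
  1 f-->1 g-->1 h-->1
  2 f-->0 g-->0 h-->0
  3 f-->0 g-->0 h-->0
  4 f-->0 g-->0 h-->0
composite: [0->1 1->1 2->0 3->0 4->0]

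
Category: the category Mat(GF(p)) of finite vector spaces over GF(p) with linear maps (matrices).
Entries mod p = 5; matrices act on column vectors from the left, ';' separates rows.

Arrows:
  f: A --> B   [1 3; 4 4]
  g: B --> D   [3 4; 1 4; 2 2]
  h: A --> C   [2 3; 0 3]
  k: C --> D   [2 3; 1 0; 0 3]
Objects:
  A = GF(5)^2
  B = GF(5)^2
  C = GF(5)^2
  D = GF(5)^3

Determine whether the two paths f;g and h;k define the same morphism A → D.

Path 1 = f;g:
  e0=⟨1,0⟩ f-->⟨1,4⟩ g-->⟨4,2,0⟩
  e1=⟨0,1⟩ f-->⟨3,4⟩ g-->⟨0,4,4⟩
  ⟦path⟧₁ = [4 0; 2 4; 0 4]
Path 2 = h;k:
  e0=⟨1,0⟩ h-->⟨2,0⟩ k-->⟨4,2,0⟩
  e1=⟨0,1⟩ h-->⟨3,3⟩ k-->⟨0,3,4⟩
  ⟦path⟧₂ = [4 0; 2 3; 0 4]
Equal? distinct morphisms ✗

Answer: DOES NOT COMMUTE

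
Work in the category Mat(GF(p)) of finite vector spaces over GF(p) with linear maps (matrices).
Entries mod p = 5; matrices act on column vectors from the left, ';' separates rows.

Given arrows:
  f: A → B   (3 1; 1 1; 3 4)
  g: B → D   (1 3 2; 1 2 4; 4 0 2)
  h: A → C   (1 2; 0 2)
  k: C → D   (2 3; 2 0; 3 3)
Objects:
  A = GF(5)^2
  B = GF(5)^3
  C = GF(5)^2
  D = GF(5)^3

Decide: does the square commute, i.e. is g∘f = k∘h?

1) trace f;g:
  e0=[1,0] f→[3,1,3] g→[2,2,3]
  e1=[0,1] f→[1,1,4] g→[2,4,2]
  result₁ = (2 2; 2 4; 3 2)
2) trace h;k:
  e0=[1,0] h→[1,0] k→[2,2,3]
  e1=[0,1] h→[2,2] k→[0,4,2]
  result₂ = (2 0; 2 4; 3 2)
Equal? distinct morphisms ✗

Answer: DOES NOT COMMUTE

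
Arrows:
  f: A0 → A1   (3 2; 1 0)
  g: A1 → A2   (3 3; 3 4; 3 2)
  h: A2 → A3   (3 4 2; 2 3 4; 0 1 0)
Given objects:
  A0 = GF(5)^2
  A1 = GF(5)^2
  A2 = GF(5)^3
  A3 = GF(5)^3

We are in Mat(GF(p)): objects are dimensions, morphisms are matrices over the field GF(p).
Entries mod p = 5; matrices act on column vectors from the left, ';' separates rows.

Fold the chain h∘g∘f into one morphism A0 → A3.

  e0=⟨1,0⟩ f→⟨3,1⟩ g→⟨2,3,1⟩ h→⟨0,2,3⟩
  e1=⟨0,1⟩ f→⟨2,0⟩ g→⟨1,1,1⟩ h→⟨4,4,1⟩
result: (0 4; 2 4; 3 1)

Answer: (0 4; 2 4; 3 1)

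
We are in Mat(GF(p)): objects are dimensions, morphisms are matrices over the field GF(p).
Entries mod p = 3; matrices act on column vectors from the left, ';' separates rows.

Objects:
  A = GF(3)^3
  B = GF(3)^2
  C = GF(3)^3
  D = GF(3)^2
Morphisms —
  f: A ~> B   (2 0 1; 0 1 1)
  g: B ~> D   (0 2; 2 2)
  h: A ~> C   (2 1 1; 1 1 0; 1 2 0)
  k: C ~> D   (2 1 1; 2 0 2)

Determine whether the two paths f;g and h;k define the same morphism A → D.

1) trace f;g:
  e0=(1,0,0) f~>(2,0) g~>(0,1)
  e1=(0,1,0) f~>(0,1) g~>(2,2)
  e2=(0,0,1) f~>(1,1) g~>(2,1)
  result₁ = (0 2 2; 1 2 1)
2) trace h;k:
  e0=(1,0,0) h~>(2,1,1) k~>(0,0)
  e1=(0,1,0) h~>(1,1,2) k~>(2,0)
  e2=(0,0,1) h~>(1,0,0) k~>(2,2)
  result₂ = (0 2 2; 0 0 2)
Equal? distinct morphisms ✗

Answer: DOES NOT COMMUTE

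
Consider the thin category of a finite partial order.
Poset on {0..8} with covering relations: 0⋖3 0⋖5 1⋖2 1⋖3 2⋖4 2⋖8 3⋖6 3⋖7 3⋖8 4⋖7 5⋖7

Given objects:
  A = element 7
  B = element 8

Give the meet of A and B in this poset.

Answer: NO MEET EXISTS

Derivation:
Common predecessors of 7,8: {0,1,2,3}
  maximal lower bounds 2 and 3 are incomparable: neither 2≤3 nor 3≤2
→ no greatest lower bound exists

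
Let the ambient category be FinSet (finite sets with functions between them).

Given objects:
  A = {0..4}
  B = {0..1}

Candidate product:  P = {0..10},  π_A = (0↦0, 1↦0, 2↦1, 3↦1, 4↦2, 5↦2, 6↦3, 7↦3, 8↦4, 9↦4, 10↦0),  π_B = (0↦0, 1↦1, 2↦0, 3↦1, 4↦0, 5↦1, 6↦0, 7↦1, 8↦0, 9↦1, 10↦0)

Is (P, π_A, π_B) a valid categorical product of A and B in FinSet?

|A|·|B| = 5·2 = 10;  |P| = 11
  → cardinalities differ; no bijection possible.

Answer: NOT A VALID PRODUCT — |P|=11 ≠ |A|·|B|=10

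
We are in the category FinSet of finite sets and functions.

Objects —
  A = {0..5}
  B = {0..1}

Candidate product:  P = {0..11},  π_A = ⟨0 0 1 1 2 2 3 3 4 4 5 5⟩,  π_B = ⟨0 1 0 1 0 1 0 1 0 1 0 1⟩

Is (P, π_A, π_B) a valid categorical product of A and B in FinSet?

Answer: VALID PRODUCT

Derivation:
|A|·|B| = 6·2 = 12;  |P| = 12
Check the pairing map k ↦ (π_A(k), π_B(k)):
  0 -> (0,0)
  1 -> (0,1)
  2 -> (1,0)
  3 -> (1,1)
  4 -> (2,0)
  5 -> (2,1)
  6 -> (3,0)
  7 -> (3,1)
  8 -> (4,0)
  9 -> (4,1)
  10 -> (5,0)
  11 -> (5,1)
distinct pairs in image: 12 / 12 needed
  → bijection onto A×B; projections well-typed.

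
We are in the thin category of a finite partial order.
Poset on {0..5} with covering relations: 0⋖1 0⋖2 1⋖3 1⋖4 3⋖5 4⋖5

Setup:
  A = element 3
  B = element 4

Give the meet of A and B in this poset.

{x : x<=A ∧ x<=B} = {0,1}  (A=3, B=4)
  0 <= 1
  1 <= 1
glb = 1

Answer: A∧B = 1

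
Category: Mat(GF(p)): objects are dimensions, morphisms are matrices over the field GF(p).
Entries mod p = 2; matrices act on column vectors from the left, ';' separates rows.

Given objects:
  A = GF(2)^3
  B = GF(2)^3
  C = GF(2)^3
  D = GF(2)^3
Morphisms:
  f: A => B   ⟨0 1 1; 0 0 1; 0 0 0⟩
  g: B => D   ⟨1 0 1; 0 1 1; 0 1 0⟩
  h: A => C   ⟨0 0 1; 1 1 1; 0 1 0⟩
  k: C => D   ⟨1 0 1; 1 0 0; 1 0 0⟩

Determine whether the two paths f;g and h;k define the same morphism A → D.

Answer: COMMUTES

Derivation:
Along f;g (path 1):
  e0=(1,0,0) f=>(0,0,0) g=>(0,0,0)
  e1=(0,1,0) f=>(1,0,0) g=>(1,0,0)
  e2=(0,0,1) f=>(1,1,0) g=>(1,1,1)
  ⟦path⟧₁ = ⟨0 1 1; 0 0 1; 0 0 1⟩
Along h;k (path 2):
  e0=(1,0,0) h=>(0,1,0) k=>(0,0,0)
  e1=(0,1,0) h=>(0,1,1) k=>(1,0,0)
  e2=(0,0,1) h=>(1,1,0) k=>(1,1,1)
  ⟦path⟧₂ = ⟨0 1 1; 0 0 1; 0 0 1⟩
Equal? YES — commutes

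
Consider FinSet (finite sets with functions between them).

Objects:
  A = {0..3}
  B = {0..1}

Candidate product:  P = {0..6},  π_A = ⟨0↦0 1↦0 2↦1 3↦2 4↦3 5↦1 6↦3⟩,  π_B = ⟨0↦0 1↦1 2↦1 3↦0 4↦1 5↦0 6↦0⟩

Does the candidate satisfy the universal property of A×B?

Answer: NOT A VALID PRODUCT — |P|=7 ≠ |A|·|B|=8

Work:
|A|·|B| = 4·2 = 8;  |P| = 7
  → cardinalities differ; no bijection possible.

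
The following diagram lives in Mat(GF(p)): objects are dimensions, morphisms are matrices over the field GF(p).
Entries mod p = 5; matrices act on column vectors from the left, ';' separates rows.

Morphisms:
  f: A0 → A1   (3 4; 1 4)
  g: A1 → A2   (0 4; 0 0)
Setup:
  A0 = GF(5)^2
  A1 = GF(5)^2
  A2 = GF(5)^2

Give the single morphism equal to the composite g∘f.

  e0=(1,0) f→(3,1) g→(4,0)
  e1=(0,1) f→(4,4) g→(1,0)
composite: (4 1; 0 0)

Answer: (4 1; 0 0)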